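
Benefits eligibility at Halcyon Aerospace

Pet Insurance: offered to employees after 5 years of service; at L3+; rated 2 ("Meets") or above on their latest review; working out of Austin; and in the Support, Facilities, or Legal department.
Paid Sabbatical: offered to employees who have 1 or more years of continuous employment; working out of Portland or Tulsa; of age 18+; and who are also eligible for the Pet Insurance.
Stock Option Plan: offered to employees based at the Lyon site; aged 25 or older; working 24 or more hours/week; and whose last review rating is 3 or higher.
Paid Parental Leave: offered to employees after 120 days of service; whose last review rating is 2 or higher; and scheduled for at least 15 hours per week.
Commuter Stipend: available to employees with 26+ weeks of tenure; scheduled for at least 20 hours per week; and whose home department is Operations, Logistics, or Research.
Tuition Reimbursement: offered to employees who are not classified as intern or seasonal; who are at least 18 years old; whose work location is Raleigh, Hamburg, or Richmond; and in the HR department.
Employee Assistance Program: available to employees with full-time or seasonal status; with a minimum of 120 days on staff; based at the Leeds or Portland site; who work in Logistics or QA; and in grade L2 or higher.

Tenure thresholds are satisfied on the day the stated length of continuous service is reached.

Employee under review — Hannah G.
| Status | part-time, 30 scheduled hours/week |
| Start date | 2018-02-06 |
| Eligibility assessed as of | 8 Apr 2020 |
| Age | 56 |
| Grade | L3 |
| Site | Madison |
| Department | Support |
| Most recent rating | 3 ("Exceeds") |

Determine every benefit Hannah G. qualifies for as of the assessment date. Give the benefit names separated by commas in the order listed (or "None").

Paid Parental Leave

Service from 2018-02-06 to 8 Apr 2020: 792 days.
Pet Insurance — service 792 days < 5 years (≈1825 days) ✗ → not eligible.
Paid Sabbatical — service 792 days ≥ 1 year (≈365 days) ✓; site Madison ✗ (not Portland or Tulsa) → not eligible.
Stock Option Plan — site Madison ✗ (not Lyon) → not eligible.
Paid Parental Leave — service 792 days ≥ 120 days ✓; rating 3 ≥ 2 ✓; 30 hrs/wk ≥ 15 ✓ → eligible.
Commuter Stipend — service 792 days ≥ 26 weeks (≈182 days) ✓; 30 hrs/wk ≥ 20 ✓; dept Support ✗ → not eligible.
Tuition Reimbursement — status part-time ✓ (not excluded); age 56 ≥ 18 ✓; site Madison ✗ (not Raleigh, Hamburg, or Richmond) → not eligible.
Employee Assistance Program — status part-time ✗ (requires full-time or seasonal) → not eligible.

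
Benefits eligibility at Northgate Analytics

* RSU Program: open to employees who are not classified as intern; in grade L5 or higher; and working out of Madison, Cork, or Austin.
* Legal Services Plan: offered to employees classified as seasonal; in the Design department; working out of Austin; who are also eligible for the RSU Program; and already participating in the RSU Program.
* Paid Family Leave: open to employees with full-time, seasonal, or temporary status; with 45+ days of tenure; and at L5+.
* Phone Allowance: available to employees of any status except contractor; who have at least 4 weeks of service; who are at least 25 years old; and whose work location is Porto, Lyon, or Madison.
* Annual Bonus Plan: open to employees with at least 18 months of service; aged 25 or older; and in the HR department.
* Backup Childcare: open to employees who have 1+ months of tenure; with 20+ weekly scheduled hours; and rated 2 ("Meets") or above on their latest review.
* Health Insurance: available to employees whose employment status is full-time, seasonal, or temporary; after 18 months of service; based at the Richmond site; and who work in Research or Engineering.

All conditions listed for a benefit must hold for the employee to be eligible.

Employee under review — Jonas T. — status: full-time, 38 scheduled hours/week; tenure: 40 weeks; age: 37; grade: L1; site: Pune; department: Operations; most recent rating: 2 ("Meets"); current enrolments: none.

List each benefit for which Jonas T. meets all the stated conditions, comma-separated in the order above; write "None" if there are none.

RSU Program — status full-time ✓ (not excluded); grade L1 < L5 ✗ → not eligible.
Legal Services Plan — status full-time ✗ (requires seasonal) → not eligible.
Paid Family Leave — status full-time ✓; service 40 weeks ≥ 45 days ✓; grade L1 < L5 ✗ → not eligible.
Phone Allowance — status full-time ✓ (not excluded); service 40 weeks ≥ 4 weeks ✓; age 37 ≥ 25 ✓; site Pune ✗ (not Porto, Lyon, or Madison) → not eligible.
Annual Bonus Plan — service 40 weeks < 18 months (≈540 days) ✗ → not eligible.
Backup Childcare — service 40 weeks ≥ 1 month (≈30 days) ✓; 38 hrs/wk ≥ 20 ✓; rating 2 ≥ 2 ✓ → eligible.
Health Insurance — status full-time ✓; service 40 weeks < 18 months (≈540 days) ✗ → not eligible.

Backup Childcare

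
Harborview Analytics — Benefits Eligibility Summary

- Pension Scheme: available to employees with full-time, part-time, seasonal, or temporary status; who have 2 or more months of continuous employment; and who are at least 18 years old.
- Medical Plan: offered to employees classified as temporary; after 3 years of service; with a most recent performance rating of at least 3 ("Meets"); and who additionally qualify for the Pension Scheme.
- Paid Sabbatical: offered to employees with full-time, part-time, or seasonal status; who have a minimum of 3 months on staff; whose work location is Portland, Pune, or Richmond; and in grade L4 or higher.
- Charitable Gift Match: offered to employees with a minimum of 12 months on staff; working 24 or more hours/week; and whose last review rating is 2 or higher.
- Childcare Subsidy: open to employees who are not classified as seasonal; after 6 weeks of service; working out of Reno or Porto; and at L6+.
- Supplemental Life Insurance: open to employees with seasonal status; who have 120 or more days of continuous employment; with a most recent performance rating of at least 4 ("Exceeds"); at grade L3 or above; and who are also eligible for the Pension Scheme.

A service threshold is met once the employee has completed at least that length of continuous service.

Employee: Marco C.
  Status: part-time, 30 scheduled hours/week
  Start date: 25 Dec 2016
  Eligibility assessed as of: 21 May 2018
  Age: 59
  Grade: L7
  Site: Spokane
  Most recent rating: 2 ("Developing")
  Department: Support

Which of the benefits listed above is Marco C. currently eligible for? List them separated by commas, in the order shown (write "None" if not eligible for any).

Pension Scheme, Charitable Gift Match

Service from 25 Dec 2016 to 21 May 2018: 512 days.
Pension Scheme — status part-time ✓; service 512 days ≥ 2 months (≈60 days) ✓; age 59 ≥ 18 ✓ → eligible.
Medical Plan — status part-time ✗ (requires temporary) → not eligible.
Paid Sabbatical — status part-time ✓; service 512 days ≥ 3 months (≈90 days) ✓; site Spokane ✗ (not Portland, Pune, or Richmond) → not eligible.
Charitable Gift Match — service 512 days ≥ 12 months (≈360 days) ✓; 30 hrs/wk ≥ 24 ✓; rating 2 ≥ 2 ✓ → eligible.
Childcare Subsidy — status part-time ✓ (not excluded); service 512 days ≥ 6 weeks (≈42 days) ✓; site Spokane ✗ (not Reno or Porto) → not eligible.
Supplemental Life Insurance — status part-time ✗ (requires seasonal) → not eligible.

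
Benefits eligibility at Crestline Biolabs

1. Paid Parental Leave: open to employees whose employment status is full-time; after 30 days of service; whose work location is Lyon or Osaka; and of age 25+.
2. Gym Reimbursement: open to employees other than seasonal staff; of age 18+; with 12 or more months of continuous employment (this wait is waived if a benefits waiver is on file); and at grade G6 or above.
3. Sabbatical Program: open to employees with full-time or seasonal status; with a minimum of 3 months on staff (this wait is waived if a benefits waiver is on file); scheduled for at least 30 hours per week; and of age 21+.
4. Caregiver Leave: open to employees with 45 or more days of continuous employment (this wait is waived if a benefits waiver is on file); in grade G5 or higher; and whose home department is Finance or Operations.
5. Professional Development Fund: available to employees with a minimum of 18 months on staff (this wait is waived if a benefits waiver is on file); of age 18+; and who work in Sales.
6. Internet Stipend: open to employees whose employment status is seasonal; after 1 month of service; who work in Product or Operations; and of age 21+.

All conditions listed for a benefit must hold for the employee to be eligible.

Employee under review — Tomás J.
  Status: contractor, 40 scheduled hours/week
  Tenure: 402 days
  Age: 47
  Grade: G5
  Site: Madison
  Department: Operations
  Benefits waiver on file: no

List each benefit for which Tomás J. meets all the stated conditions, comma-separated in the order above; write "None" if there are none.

Caregiver Leave

Paid Parental Leave — status contractor ✗ (requires full-time) → not eligible.
Gym Reimbursement — status contractor ✓ (not excluded); age 47 ≥ 18 ✓; no waiver, service 402 days ≥ 12 months (≈360 days) ✓; grade G5 < G6 ✗ → not eligible.
Sabbatical Program — status contractor ✗ (requires full-time or seasonal) → not eligible.
Caregiver Leave — no waiver, service 402 days ≥ 45 days ✓; grade G5 ≥ G5 ✓; dept Operations ✓ → eligible.
Professional Development Fund — no waiver, service 402 days < 18 months (≈540 days) ✗ → not eligible.
Internet Stipend — status contractor ✗ (requires seasonal) → not eligible.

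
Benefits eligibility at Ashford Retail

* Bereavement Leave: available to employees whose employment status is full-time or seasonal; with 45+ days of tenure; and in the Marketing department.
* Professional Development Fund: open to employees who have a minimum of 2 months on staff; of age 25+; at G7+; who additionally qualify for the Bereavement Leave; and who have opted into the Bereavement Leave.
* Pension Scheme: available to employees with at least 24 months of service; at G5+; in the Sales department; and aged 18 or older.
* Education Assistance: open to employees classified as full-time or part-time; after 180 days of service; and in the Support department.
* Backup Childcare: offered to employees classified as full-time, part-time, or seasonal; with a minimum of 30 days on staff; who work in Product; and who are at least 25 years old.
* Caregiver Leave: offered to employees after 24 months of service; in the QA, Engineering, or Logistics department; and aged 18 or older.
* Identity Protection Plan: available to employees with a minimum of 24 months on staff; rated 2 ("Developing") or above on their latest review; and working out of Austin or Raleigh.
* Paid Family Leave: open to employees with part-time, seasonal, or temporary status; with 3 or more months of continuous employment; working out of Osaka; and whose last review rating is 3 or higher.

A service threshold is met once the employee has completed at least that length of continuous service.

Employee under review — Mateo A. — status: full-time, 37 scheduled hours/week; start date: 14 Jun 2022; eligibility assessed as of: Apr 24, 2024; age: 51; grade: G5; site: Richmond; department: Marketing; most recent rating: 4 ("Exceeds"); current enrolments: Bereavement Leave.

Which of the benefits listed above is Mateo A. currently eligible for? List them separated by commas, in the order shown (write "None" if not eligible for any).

Service from 14 Jun 2022 to Apr 24, 2024: 680 days.
Bereavement Leave — status full-time ✓; service 680 days ≥ 45 days ✓; dept Marketing ✓ → eligible.
Professional Development Fund — service 680 days ≥ 2 months (≈60 days) ✓; age 51 ≥ 25 ✓; grade G5 < G7 ✗ → not eligible.
Pension Scheme — service 680 days < 24 months (≈720 days) ✗ → not eligible.
Education Assistance — status full-time ✓; service 680 days ≥ 180 days ✓; dept Marketing ✗ → not eligible.
Backup Childcare — status full-time ✓; service 680 days ≥ 30 days ✓; dept Marketing ✗ → not eligible.
Caregiver Leave — service 680 days < 24 months (≈720 days) ✗ → not eligible.
Identity Protection Plan — service 680 days < 24 months (≈720 days) ✗ → not eligible.
Paid Family Leave — status full-time ✗ (requires part-time, seasonal, or temporary) → not eligible.

Bereavement Leave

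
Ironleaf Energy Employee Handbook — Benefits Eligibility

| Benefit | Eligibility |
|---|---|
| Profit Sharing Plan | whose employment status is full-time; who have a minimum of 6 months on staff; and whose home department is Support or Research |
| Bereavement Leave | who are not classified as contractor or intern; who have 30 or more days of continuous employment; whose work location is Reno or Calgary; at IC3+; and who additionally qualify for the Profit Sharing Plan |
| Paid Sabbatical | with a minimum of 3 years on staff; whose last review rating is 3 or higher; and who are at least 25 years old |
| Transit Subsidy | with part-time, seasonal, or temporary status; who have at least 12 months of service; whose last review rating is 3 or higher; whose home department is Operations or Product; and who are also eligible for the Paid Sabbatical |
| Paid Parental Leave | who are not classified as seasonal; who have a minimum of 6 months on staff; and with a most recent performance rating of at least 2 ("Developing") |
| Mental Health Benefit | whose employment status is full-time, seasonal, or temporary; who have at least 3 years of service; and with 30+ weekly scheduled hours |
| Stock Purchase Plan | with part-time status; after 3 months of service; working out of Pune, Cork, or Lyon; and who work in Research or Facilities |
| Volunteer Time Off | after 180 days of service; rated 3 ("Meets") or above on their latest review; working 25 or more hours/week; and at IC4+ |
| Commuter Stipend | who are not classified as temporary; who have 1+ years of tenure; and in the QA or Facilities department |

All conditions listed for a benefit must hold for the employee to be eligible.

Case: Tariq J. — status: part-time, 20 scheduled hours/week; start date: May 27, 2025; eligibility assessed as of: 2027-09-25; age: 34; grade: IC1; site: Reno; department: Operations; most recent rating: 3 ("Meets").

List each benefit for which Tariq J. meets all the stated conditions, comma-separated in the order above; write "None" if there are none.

Paid Parental Leave

Service from May 27, 2025 to 2027-09-25: 851 days.
Profit Sharing Plan — status part-time ✗ (requires full-time) → not eligible.
Bereavement Leave — status part-time ✓ (not excluded); service 851 days ≥ 30 days ✓; site Reno ✓; grade IC1 < IC3 ✗ → not eligible.
Paid Sabbatical — service 851 days < 3 years (≈1095 days) ✗ → not eligible.
Transit Subsidy — status part-time ✓; service 851 days ≥ 12 months (≈360 days) ✓; rating 3 ≥ 3 ✓; dept Operations ✓; not eligible for Paid Sabbatical ✗ → not eligible.
Paid Parental Leave — status part-time ✓ (not excluded); service 851 days ≥ 6 months (≈180 days) ✓; rating 3 ≥ 2 ✓ → eligible.
Mental Health Benefit — status part-time ✗ (requires full-time, seasonal, or temporary) → not eligible.
Stock Purchase Plan — status part-time ✓; service 851 days ≥ 3 months (≈90 days) ✓; site Reno ✗ (not Pune, Cork, or Lyon) → not eligible.
Volunteer Time Off — service 851 days ≥ 180 days ✓; rating 3 ≥ 3 ✓; 20 hrs/wk < 25 ✗ → not eligible.
Commuter Stipend — status part-time ✓ (not excluded); service 851 days ≥ 1 year (≈365 days) ✓; dept Operations ✗ → not eligible.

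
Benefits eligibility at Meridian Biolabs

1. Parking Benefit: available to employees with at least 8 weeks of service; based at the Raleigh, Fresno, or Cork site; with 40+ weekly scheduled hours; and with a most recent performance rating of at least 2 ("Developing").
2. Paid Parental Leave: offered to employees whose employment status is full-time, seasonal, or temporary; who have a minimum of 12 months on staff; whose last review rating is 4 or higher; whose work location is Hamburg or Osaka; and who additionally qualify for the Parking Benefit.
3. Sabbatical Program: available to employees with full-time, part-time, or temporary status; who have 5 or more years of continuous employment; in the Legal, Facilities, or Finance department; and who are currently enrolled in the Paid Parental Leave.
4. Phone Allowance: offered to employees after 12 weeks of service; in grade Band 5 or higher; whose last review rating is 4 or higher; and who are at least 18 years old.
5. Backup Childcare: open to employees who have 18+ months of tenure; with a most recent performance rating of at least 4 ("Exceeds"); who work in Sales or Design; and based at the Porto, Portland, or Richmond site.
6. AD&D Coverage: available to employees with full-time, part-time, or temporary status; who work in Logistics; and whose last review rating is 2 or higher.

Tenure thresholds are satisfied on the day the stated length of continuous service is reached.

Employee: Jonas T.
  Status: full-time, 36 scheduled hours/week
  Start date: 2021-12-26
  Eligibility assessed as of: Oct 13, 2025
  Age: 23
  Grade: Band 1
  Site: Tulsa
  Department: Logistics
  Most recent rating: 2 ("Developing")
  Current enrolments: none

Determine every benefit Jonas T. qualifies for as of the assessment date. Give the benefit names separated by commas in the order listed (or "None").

AD&D Coverage

Service from 2021-12-26 to Oct 13, 2025: 1387 days.
Parking Benefit — service 1387 days ≥ 8 weeks (≈56 days) ✓; site Tulsa ✗ (not Raleigh, Fresno, or Cork) → not eligible.
Paid Parental Leave — status full-time ✓; service 1387 days ≥ 12 months (≈360 days) ✓; rating 2 < 4 ✗ → not eligible.
Sabbatical Program — status full-time ✓; service 1387 days < 5 years (≈1825 days) ✗ → not eligible.
Phone Allowance — service 1387 days ≥ 12 weeks (≈84 days) ✓; grade Band 1 < Band 5 ✗ → not eligible.
Backup Childcare — service 1387 days ≥ 18 months (≈540 days) ✓; rating 2 < 4 ✗ → not eligible.
AD&D Coverage — status full-time ✓; dept Logistics ✓; rating 2 ≥ 2 ✓ → eligible.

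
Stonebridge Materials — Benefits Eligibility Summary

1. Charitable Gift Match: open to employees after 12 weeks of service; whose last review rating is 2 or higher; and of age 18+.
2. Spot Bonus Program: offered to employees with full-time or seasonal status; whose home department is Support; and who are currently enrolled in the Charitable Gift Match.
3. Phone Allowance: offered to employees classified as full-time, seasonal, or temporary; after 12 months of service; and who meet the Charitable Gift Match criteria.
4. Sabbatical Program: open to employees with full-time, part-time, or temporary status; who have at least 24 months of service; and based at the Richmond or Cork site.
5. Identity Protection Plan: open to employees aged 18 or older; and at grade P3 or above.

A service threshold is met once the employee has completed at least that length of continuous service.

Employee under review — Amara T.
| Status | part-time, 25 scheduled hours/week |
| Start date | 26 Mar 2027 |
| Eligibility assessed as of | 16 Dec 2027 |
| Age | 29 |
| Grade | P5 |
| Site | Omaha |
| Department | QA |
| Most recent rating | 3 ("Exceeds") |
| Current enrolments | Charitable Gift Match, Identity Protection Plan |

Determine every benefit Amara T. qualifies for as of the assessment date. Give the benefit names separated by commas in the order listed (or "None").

Charitable Gift Match, Identity Protection Plan

Service from 26 Mar 2027 to 16 Dec 2027: 265 days.
Charitable Gift Match — service 265 days ≥ 12 weeks (≈84 days) ✓; rating 3 ≥ 2 ✓; age 29 ≥ 18 ✓ → eligible.
Spot Bonus Program — status part-time ✗ (requires full-time or seasonal) → not eligible.
Phone Allowance — status part-time ✗ (requires full-time, seasonal, or temporary) → not eligible.
Sabbatical Program — status part-time ✓; service 265 days < 24 months (≈720 days) ✗ → not eligible.
Identity Protection Plan — age 29 ≥ 18 ✓; grade P5 ≥ P3 ✓ → eligible.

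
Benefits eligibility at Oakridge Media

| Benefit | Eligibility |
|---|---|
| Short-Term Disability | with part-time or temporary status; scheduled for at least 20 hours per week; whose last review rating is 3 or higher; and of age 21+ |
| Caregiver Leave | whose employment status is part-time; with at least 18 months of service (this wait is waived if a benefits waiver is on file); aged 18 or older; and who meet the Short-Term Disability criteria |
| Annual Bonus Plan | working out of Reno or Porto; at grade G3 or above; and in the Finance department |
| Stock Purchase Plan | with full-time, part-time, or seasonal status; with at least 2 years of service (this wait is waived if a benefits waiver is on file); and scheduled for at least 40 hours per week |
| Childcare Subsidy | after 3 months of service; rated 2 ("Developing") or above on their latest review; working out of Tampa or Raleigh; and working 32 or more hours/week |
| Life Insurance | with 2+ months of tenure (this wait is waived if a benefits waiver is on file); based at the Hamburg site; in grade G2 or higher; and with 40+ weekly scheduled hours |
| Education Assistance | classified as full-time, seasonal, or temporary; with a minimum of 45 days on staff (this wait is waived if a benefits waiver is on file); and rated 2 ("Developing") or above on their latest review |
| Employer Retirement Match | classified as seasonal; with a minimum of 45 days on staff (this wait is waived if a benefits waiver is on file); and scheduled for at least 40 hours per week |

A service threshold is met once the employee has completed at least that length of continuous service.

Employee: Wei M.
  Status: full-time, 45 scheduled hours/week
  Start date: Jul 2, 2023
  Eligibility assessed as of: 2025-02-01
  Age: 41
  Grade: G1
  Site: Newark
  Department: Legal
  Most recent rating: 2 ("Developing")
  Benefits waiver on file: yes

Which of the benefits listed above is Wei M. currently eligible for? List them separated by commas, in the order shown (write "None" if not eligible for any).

Stock Purchase Plan, Education Assistance

Service from Jul 2, 2023 to 2025-02-01: 580 days.
Short-Term Disability — status full-time ✗ (requires part-time or temporary) → not eligible.
Caregiver Leave — status full-time ✗ (requires part-time) → not eligible.
Annual Bonus Plan — site Newark ✗ (not Reno or Porto) → not eligible.
Stock Purchase Plan — status full-time ✓; benefits waiver on file ✓; 45 hrs/wk ≥ 40 ✓ → eligible.
Childcare Subsidy — service 580 days ≥ 3 months (≈90 days) ✓; rating 2 ≥ 2 ✓; site Newark ✗ (not Tampa or Raleigh) → not eligible.
Life Insurance — benefits waiver on file ✓; site Newark ✗ (not Hamburg) → not eligible.
Education Assistance — status full-time ✓; benefits waiver on file ✓; rating 2 ≥ 2 ✓ → eligible.
Employer Retirement Match — status full-time ✗ (requires seasonal) → not eligible.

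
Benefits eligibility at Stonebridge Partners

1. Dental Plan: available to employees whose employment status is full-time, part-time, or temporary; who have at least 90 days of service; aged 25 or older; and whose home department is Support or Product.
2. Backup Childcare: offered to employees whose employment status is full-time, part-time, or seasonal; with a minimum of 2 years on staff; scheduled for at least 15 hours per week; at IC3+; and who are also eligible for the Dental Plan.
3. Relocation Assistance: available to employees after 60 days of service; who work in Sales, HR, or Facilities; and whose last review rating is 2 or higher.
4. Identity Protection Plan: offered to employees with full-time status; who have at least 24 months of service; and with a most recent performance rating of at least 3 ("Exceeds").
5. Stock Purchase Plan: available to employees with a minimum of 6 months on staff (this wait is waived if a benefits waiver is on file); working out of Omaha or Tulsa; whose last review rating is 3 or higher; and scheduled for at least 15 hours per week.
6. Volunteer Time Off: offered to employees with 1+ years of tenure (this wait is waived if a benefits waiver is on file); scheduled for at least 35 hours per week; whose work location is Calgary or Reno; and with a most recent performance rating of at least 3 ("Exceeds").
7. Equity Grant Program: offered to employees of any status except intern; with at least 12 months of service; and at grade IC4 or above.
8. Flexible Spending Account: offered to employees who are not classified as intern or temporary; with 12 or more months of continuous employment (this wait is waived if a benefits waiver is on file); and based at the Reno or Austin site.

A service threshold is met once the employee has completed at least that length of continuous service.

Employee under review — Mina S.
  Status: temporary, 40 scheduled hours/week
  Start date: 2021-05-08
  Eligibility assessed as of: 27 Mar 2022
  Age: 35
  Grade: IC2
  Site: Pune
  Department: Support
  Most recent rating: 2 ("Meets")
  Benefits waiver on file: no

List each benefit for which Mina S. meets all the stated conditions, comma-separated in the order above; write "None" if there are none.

Dental Plan

Service from 2021-05-08 to 27 Mar 2022: 323 days.
Dental Plan — status temporary ✓; service 323 days ≥ 90 days ✓; age 35 ≥ 25 ✓; dept Support ✓ → eligible.
Backup Childcare — status temporary ✗ (requires full-time, part-time, or seasonal) → not eligible.
Relocation Assistance — service 323 days ≥ 60 days ✓; dept Support ✗ → not eligible.
Identity Protection Plan — status temporary ✗ (requires full-time) → not eligible.
Stock Purchase Plan — no waiver, service 323 days ≥ 6 months (≈180 days) ✓; site Pune ✗ (not Omaha or Tulsa) → not eligible.
Volunteer Time Off — no waiver, service 323 days < 1 year (≈365 days) ✗ → not eligible.
Equity Grant Program — status temporary ✓ (not excluded); service 323 days < 12 months (≈360 days) ✗ → not eligible.
Flexible Spending Account — status temporary ✗ (excluded) → not eligible.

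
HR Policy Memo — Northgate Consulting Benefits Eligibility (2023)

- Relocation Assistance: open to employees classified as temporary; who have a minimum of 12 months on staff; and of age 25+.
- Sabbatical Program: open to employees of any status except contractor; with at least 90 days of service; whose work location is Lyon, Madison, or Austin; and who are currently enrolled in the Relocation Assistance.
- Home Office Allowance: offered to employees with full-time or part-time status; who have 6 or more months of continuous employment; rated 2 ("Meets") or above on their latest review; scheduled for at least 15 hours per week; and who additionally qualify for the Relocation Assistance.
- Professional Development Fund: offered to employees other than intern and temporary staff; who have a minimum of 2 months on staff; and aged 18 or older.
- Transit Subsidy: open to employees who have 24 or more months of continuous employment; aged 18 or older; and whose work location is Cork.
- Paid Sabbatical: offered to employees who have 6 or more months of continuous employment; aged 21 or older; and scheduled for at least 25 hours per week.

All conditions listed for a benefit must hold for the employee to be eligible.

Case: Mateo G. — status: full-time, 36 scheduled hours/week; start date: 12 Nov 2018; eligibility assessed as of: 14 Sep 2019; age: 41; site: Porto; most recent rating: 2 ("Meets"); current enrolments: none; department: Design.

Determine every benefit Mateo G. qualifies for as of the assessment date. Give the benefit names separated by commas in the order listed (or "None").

Service from 12 Nov 2018 to 14 Sep 2019: 306 days.
Relocation Assistance — status full-time ✗ (requires temporary) → not eligible.
Sabbatical Program — status full-time ✓ (not excluded); service 306 days ≥ 90 days ✓; site Porto ✗ (not Lyon, Madison, or Austin) → not eligible.
Home Office Allowance — status full-time ✓; service 306 days ≥ 6 months (≈180 days) ✓; rating 2 ≥ 2 ✓; 36 hrs/wk ≥ 15 ✓; not eligible for Relocation Assistance ✗ → not eligible.
Professional Development Fund — status full-time ✓ (not excluded); service 306 days ≥ 2 months (≈60 days) ✓; age 41 ≥ 18 ✓ → eligible.
Transit Subsidy — service 306 days < 24 months (≈720 days) ✗ → not eligible.
Paid Sabbatical — service 306 days ≥ 6 months (≈180 days) ✓; age 41 ≥ 21 ✓; 36 hrs/wk ≥ 25 ✓ → eligible.

Professional Development Fund, Paid Sabbatical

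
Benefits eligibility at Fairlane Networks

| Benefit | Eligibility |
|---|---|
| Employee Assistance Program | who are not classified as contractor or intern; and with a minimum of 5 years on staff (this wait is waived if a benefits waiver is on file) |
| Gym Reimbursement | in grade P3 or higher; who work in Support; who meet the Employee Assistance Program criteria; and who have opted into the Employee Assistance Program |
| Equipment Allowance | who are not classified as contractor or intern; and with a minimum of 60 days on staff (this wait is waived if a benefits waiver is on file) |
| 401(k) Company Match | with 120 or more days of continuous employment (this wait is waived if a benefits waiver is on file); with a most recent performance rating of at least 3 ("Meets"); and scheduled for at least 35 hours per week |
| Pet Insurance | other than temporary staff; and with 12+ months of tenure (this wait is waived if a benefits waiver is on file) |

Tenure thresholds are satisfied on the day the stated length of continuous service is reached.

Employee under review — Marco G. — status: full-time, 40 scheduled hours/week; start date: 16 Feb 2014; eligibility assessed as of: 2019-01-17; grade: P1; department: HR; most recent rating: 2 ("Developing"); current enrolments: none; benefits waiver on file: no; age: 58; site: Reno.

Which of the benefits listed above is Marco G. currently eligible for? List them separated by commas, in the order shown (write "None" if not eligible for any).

Service from 16 Feb 2014 to 2019-01-17: 1796 days.
Employee Assistance Program — status full-time ✓ (not excluded); no waiver, service 1796 days < 5 years (≈1825 days) ✗ → not eligible.
Gym Reimbursement — grade P1 < P3 ✗ → not eligible.
Equipment Allowance — status full-time ✓ (not excluded); no waiver, service 1796 days ≥ 60 days ✓ → eligible.
401(k) Company Match — no waiver, service 1796 days ≥ 120 days ✓; rating 2 < 3 ✗ → not eligible.
Pet Insurance — status full-time ✓ (not excluded); no waiver, service 1796 days ≥ 12 months (≈360 days) ✓ → eligible.

Equipment Allowance, Pet Insurance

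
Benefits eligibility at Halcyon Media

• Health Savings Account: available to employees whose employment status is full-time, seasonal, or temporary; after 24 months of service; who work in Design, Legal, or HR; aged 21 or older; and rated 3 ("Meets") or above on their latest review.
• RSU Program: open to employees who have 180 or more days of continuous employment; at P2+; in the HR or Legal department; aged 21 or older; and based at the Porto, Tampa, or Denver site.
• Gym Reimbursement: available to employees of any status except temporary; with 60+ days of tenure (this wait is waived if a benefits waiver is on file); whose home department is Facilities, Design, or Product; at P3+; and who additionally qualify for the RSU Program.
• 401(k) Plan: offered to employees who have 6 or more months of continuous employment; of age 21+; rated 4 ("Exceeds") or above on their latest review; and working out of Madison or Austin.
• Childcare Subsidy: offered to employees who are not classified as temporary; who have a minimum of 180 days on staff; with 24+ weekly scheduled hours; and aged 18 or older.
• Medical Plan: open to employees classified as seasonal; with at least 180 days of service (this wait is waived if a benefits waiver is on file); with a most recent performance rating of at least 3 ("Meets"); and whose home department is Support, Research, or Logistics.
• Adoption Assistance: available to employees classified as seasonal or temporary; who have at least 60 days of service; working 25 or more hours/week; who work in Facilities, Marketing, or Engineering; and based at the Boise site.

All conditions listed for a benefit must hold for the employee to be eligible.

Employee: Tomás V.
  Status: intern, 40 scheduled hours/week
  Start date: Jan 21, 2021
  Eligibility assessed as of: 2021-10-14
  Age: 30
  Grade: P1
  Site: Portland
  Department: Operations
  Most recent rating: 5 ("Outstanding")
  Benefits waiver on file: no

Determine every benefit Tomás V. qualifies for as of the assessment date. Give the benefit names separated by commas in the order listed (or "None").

Service from Jan 21, 2021 to 2021-10-14: 266 days.
Health Savings Account — status intern ✗ (requires full-time, seasonal, or temporary) → not eligible.
RSU Program — service 266 days ≥ 180 days ✓; grade P1 < P2 ✗ → not eligible.
Gym Reimbursement — status intern ✓ (not excluded); no waiver, service 266 days ≥ 60 days ✓; dept Operations ✗ → not eligible.
401(k) Plan — service 266 days ≥ 6 months (≈180 days) ✓; age 30 ≥ 21 ✓; rating 5 ≥ 4 ✓; site Portland ✗ (not Madison or Austin) → not eligible.
Childcare Subsidy — status intern ✓ (not excluded); service 266 days ≥ 180 days ✓; 40 hrs/wk ≥ 24 ✓; age 30 ≥ 18 ✓ → eligible.
Medical Plan — status intern ✗ (requires seasonal) → not eligible.
Adoption Assistance — status intern ✗ (requires seasonal or temporary) → not eligible.

Childcare Subsidy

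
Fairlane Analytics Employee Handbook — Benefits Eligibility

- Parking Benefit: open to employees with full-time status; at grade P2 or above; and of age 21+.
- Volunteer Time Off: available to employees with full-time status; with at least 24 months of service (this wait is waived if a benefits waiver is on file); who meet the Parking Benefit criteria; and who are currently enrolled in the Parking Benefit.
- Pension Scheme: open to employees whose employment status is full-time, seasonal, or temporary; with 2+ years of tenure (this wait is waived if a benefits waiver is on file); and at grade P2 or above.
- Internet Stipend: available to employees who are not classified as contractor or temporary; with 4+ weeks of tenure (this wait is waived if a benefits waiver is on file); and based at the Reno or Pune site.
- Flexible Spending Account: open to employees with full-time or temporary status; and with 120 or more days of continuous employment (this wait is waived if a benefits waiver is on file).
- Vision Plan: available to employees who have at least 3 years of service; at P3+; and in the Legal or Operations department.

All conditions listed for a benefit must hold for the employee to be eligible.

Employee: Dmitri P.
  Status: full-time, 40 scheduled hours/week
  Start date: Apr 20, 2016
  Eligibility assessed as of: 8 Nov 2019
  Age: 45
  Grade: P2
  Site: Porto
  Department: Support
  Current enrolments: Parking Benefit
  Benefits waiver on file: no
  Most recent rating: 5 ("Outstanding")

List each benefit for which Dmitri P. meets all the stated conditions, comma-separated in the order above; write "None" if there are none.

Service from Apr 20, 2016 to 8 Nov 2019: 1297 days.
Parking Benefit — status full-time ✓; grade P2 ≥ P2 ✓; age 45 ≥ 21 ✓ → eligible.
Volunteer Time Off — status full-time ✓; no waiver, service 1297 days ≥ 24 months (≈720 days) ✓; eligible for Parking Benefit ✓; enrolled in Parking Benefit ✓ → eligible.
Pension Scheme — status full-time ✓; no waiver, service 1297 days ≥ 2 years (≈730 days) ✓; grade P2 ≥ P2 ✓ → eligible.
Internet Stipend — status full-time ✓ (not excluded); no waiver, service 1297 days ≥ 4 weeks (≈28 days) ✓; site Porto ✗ (not Reno or Pune) → not eligible.
Flexible Spending Account — status full-time ✓; no waiver, service 1297 days ≥ 120 days ✓ → eligible.
Vision Plan — service 1297 days ≥ 3 years (≈1095 days) ✓; grade P2 < P3 ✗ → not eligible.

Parking Benefit, Volunteer Time Off, Pension Scheme, Flexible Spending Account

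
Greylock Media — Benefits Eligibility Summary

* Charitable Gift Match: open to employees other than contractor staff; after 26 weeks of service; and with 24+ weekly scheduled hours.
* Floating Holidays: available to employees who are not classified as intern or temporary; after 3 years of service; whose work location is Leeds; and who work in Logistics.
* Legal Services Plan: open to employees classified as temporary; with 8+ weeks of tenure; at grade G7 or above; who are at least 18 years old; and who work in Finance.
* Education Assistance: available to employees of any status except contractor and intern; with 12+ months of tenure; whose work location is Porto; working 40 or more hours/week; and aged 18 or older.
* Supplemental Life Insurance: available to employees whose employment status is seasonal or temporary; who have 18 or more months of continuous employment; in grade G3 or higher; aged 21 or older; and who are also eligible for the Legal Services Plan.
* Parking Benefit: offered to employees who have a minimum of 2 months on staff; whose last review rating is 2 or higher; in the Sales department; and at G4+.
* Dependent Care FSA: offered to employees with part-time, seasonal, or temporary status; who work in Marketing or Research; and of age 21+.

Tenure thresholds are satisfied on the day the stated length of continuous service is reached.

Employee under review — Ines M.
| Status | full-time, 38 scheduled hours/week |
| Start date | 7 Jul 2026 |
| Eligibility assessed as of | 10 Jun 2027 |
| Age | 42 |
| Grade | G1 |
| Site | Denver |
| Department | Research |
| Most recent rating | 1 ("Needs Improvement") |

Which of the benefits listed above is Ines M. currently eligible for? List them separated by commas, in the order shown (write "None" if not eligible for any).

Service from 7 Jul 2026 to 10 Jun 2027: 338 days.
Charitable Gift Match — status full-time ✓ (not excluded); service 338 days ≥ 26 weeks (≈182 days) ✓; 38 hrs/wk ≥ 24 ✓ → eligible.
Floating Holidays — status full-time ✓ (not excluded); service 338 days < 3 years (≈1095 days) ✗ → not eligible.
Legal Services Plan — status full-time ✗ (requires temporary) → not eligible.
Education Assistance — status full-time ✓ (not excluded); service 338 days < 12 months (≈360 days) ✗ → not eligible.
Supplemental Life Insurance — status full-time ✗ (requires seasonal or temporary) → not eligible.
Parking Benefit — service 338 days ≥ 2 months (≈60 days) ✓; rating 1 < 2 ✗ → not eligible.
Dependent Care FSA — status full-time ✗ (requires part-time, seasonal, or temporary) → not eligible.

Charitable Gift Match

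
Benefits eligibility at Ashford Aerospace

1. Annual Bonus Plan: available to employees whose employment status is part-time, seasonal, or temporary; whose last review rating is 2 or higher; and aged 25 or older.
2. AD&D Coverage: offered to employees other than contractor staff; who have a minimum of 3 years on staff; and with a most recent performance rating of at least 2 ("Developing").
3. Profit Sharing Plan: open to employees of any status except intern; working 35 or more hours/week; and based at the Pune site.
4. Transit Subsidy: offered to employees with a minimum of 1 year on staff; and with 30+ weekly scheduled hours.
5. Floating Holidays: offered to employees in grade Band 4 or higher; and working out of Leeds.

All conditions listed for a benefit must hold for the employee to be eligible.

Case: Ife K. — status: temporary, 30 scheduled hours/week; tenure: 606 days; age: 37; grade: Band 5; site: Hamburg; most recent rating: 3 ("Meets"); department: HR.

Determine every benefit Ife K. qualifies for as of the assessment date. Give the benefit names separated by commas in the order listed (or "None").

Annual Bonus Plan — status temporary ✓; rating 3 ≥ 2 ✓; age 37 ≥ 25 ✓ → eligible.
AD&D Coverage — status temporary ✓ (not excluded); service 606 days < 3 years (≈1095 days) ✗ → not eligible.
Profit Sharing Plan — status temporary ✓ (not excluded); 30 hrs/wk < 35 ✗ → not eligible.
Transit Subsidy — service 606 days ≥ 1 year (≈365 days) ✓; 30 hrs/wk ≥ 30 ✓ → eligible.
Floating Holidays — grade Band 5 ≥ Band 4 ✓; site Hamburg ✗ (not Leeds) → not eligible.

Annual Bonus Plan, Transit Subsidy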